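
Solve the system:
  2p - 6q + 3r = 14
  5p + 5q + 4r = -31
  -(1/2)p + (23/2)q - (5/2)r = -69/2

no solution

Row-reduce:
R1 ← R1 / (2).
R2 ← R2 − 5·R1.
R3 ← R3 + 1/2·R1.
R2 ← R2 / (20).
R1 ← R1 + 3·R2.
R3 ← R3 − 10·R2.
Row 3 reduces to 0 = 2, a contradiction. The system is inconsistent.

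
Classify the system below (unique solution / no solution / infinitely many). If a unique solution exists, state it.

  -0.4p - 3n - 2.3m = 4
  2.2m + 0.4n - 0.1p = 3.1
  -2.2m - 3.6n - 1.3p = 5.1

Row-reduce the augmented matrix:
R1 ← R1 / (-23/10).
R2 ← R2 − 11/5·R1.
R3 ← R3 + 11/5·R1.
R2 ← R2 / (-284/115).
R1 ← R1 − 30/23·R2.
R3 ← R3 + 84/115·R2.
R3 ← R3 / (-55/71).
R1 ← R1 + 23/284·R3.
R2 ← R2 − 111/568·R3.
Reading off the reduced rows gives m = 2, n = -3, p = 1.

m = 2, n = -3, p = 1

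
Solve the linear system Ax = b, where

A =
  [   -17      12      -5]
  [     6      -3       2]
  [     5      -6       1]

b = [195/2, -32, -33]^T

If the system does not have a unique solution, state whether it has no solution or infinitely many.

no solution

Row-reduce:
R1 ← R1 / (-17).
R2 ← R2 − 6·R1.
R3 ← R3 − 5·R1.
R2 ← R2 / (21/17).
R1 ← R1 + 12/17·R2.
R3 ← R3 + 42/17·R2.
Row 3 reduces to 0 = 1/2, a contradiction. The system is inconsistent.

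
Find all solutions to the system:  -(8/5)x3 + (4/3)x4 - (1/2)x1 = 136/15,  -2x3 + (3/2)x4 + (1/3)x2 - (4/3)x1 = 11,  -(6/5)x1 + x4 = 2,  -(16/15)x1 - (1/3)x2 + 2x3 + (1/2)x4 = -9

no solution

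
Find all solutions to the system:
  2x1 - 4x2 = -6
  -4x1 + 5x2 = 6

x1 = 1, x2 = 2

Row-reduce the augmented matrix:
R1 ← R1 / (2).
R2 ← R2 + 4·R1.
R2 ← R2 / (-3).
R1 ← R1 + 2·R2.
Reading off the reduced rows gives x1 = 1, x2 = 2.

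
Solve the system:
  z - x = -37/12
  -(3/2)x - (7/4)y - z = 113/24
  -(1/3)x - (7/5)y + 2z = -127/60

x = 3/4, y = -2, z = -7/3

Row-reduce the augmented matrix:
R1 ← R1 / (-1).
R2 ← R2 + 3/2·R1.
R3 ← R3 + 1/3·R1.
R2 ← R2 / (-7/4).
R3 ← R3 + 7/5·R2.
R3 ← R3 / (11/3).
R1 ← R1 + 1·R3.
R2 ← R2 − 10/7·R3.
Reading off the reduced rows gives x = 3/4, y = -2, z = -7/3.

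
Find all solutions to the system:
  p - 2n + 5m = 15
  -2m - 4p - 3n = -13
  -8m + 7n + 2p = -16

Row-reduce:
R1 ← R1 / (5).
R2 ← R2 + 2·R1.
R3 ← R3 + 8·R1.
R2 ← R2 / (-19/5).
R1 ← R1 + 2/5·R2.
R3 ← R3 − 19/5·R2.
Row 3 reduces to 0 = 1, a contradiction. The system is inconsistent.

no solution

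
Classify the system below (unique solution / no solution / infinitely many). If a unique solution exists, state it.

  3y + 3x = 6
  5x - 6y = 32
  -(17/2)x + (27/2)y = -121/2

no solution

Row-reduce:
R1 ← R1 / (3).
R2 ← R2 − 5·R1.
R3 ← R3 + 17/2·R1.
R2 ← R2 / (-11).
R1 ← R1 − 1·R2.
R3 ← R3 − 22·R2.
Row 3 reduces to 0 = 1/2, a contradiction. The system is inconsistent.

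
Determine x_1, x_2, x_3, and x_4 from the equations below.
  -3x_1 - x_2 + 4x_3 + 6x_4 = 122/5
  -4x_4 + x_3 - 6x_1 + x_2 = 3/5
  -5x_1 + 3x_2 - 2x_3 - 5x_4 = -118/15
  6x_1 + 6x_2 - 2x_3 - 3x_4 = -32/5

x_1 = -2/3, x_2 = 8/5, x_3 = 3, x_4 = 2

Row-reduce the augmented matrix:
R1 ← R1 / (-3).
R2 ← R2 + 6·R1.
R3 ← R3 + 5·R1.
R4 ← R4 − 6·R1.
R2 ← R2 / (3).
R1 ← R1 − 1/3·R2.
R3 ← R3 − 14/3·R2.
R4 ← R4 − 4·R2.
R3 ← R3 / (20/9).
R1 ← R1 + 5/9·R3.
R2 ← R2 + 7/3·R3.
R4 ← R4 − 46/3·R3.
R4 ← R4 / (-379/10).
R1 ← R1 − 9/4·R4.
R2 ← R2 − 101/20·R4.
R3 ← R3 − 89/20·R4.
Reading off the reduced rows gives x_1 = -2/3, x_2 = 8/5, x_3 = 3, x_4 = 2.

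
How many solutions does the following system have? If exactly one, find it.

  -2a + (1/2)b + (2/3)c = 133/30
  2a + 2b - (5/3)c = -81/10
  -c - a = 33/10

Row-reduce the augmented matrix:
R1 ← R1 / (-2).
R2 ← R2 − 2·R1.
R3 ← R3 + 1·R1.
R2 ← R2 / (5/2).
R1 ← R1 + 1/4·R2.
R3 ← R3 + 1/4·R2.
R3 ← R3 / (-43/30).
R1 ← R1 + 13/30·R3.
R2 ← R2 + 2/5·R3.
Reading off the reduced rows gives a = -14/5, b = -5/3, c = -1/2.

a = -14/5, b = -5/3, c = -1/2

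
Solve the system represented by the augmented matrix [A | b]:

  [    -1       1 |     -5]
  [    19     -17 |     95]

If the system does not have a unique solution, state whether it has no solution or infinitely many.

x_1 = 5, x_2 = 0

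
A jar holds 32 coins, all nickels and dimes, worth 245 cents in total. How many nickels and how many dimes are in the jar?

nickels: 15, dimes: 17

Let n = nickels, d = dimes.
  n + d = 32
  5n + 10d = 245
From equation 1: n = 32 − d.
Substitute into equation 2 and solve: d = 17.
Then n = 15.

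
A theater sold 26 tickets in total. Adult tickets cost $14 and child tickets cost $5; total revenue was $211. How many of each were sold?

Let a = adult tickets, c = child tickets.
  a + c = 26
  14a + 5c = 211
From equation 1: a = 26 − c.
Substitute into equation 2 and solve: c = 17.
Then a = 9.

adult tickets: 9, child tickets: 17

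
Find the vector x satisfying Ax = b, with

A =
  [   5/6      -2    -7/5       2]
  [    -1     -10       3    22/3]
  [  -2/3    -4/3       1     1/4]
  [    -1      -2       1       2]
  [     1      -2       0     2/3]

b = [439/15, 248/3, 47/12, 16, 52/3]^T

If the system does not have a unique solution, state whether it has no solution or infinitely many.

x_1 = 2, x_2 = -6, x_3 = -4, x_4 = 5

Row-reduce the augmented matrix:
R1 ← R1 / (5/6).
R2 ← R2 + 1·R1.
R3 ← R3 + 2/3·R1.
R4 ← R4 + 1·R1.
R5 ← R5 − 1·R1.
R2 ← R2 / (-62/5).
R1 ← R1 + 12/5·R2.
R3 ← R3 + 44/15·R2.
R4 ← R4 + 22/5·R2.
R5 ← R5 − 2/5·R2.
R3 ← R3 / (-67/155).
R1 ← R1 + 60/31·R3.
R2 ← R2 + 33/310·R3.
R4 ← R4 + 178/155·R3.
R5 ← R5 − 267/155·R3.
R4 ← R4 / (2591/1206).
R1 ← R1 − 511/201·R4.
R2 ← R2 + 361/536·R4.
R3 ← R3 − 2525/2412·R4.
R5 ← R5 + 2591/804·R4.
R5 reduces to 0 = 0, so the extra equation is consistent.
Reading off the reduced rows gives x_1 = 2, x_2 = -6, x_3 = -4, x_4 = 5.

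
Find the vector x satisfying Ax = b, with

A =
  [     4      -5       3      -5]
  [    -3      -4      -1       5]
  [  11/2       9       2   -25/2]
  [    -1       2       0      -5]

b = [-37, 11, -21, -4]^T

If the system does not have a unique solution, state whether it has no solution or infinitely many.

no solution

Row-reduce:
R1 ← R1 / (4).
R2 ← R2 + 3·R1.
R3 ← R3 − 11/2·R1.
R4 ← R4 + 1·R1.
R2 ← R2 / (-31/4).
R1 ← R1 + 5/4·R2.
R3 ← R3 − 127/8·R2.
R4 ← R4 − 3/4·R2.
R3 ← R3 / (27/62).
R1 ← R1 − 17/31·R3.
R2 ← R2 + 5/31·R3.
R4 ← R4 − 27/31·R3.
Row 4 reduces to 0 = -6, a contradiction. The system is inconsistent.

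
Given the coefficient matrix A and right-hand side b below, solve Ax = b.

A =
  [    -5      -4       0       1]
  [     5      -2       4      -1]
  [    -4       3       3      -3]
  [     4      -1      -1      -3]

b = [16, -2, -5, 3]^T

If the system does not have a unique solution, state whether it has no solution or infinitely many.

x_1 = -1, x_2 = -3, x_3 = -1, x_4 = -1

Row-reduce the augmented matrix:
R1 ← R1 / (-5).
R2 ← R2 − 5·R1.
R3 ← R3 + 4·R1.
R4 ← R4 − 4·R1.
R2 ← R2 / (-6).
R1 ← R1 − 4/5·R2.
R3 ← R3 − 31/5·R2.
R4 ← R4 + 21/5·R2.
R3 ← R3 / (107/15).
R1 ← R1 − 8/15·R3.
R2 ← R2 + 2/3·R3.
R4 ← R4 + 19/5·R3.
R4 ← R4 / (-452/107).
R1 ← R1 − 9/107·R4.
R2 ← R2 + 38/107·R4.
R3 ← R3 + 57/107·R4.
Reading off the reduced rows gives x_1 = -1, x_2 = -3, x_3 = -1, x_4 = -1.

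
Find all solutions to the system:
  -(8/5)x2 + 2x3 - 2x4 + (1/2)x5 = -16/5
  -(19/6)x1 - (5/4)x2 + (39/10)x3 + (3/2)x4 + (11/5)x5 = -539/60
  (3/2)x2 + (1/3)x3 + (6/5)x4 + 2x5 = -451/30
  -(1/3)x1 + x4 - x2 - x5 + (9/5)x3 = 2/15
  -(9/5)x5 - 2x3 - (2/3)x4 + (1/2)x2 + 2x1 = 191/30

Row-reduce:
Swap R1 and R2.
R1 ← R1 / (-19/6).
R4 ← R4 + 1/3·R1.
R5 ← R5 − 2·R1.
R2 ← R2 / (-8/5).
R1 ← R1 − 15/38·R2.
R3 ← R3 − 3/2·R2.
R4 ← R4 + 33/38·R2.
R5 ← R5 + 11/38·R2.
R3 ← R3 / (53/24).
R1 ← R1 + 561/760·R3.
R2 ← R2 + 5/4·R3.
R4 ← R4 − 231/760·R3.
R5 ← R5 − 77/760·R3.
R4 ← R4 / (50867/25175).
R1 ← R1 + 30027/25175·R4.
R2 ← R2 − 46/53·R4.
R3 ← R3 + 81/265·R4.
R5 ← R5 − 50867/75525·R4.
Row 5 reduces to 0 = 1/3, a contradiction. The system is inconsistent.

no solution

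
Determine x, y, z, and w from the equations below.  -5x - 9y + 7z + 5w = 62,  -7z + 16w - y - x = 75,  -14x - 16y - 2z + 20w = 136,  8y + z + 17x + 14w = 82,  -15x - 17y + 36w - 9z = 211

x = 3, y = -5, z = 1, w = 5

Row-reduce the augmented matrix:
R1 ← R1 / (-5).
R2 ← R2 + 1·R1.
R3 ← R3 + 14·R1.
R4 ← R4 − 17·R1.
R5 ← R5 + 15·R1.
R2 ← R2 / (4/5).
R1 ← R1 − 9/5·R2.
R3 ← R3 − 46/5·R2.
R4 ← R4 + 113/5·R2.
R5 ← R5 − 10·R2.
R3 ← R3 / (75).
R1 ← R1 − 35/2·R3.
R2 ← R2 + 21/2·R3.
R4 ← R4 + 425/2·R3.
R5 ← R5 − 75·R3.
R4 ← R4 / (-17).
R1 ← R1 − 41/10·R4.
R2 ← R2 + 114/25·R4.
R3 ← R3 + 111/50·R4.
R5 reduces to 0 = 0, so the extra equation is consistent.
Reading off the reduced rows gives x = 3, y = -5, z = 1, w = 5.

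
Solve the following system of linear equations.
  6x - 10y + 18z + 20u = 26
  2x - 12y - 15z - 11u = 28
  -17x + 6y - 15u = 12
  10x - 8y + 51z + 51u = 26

no solution

Row-reduce:
R1 ← R1 / (6).
R2 ← R2 − 2·R1.
R3 ← R3 + 17·R1.
R4 ← R4 − 10·R1.
R2 ← R2 / (-26/3).
R1 ← R1 + 5/3·R2.
R3 ← R3 + 67/3·R2.
R4 ← R4 − 26/3·R2.
R3 ← R3 / (2733/26).
R1 ← R1 − 183/26·R3.
R2 ← R2 − 63/26·R3.
Row 4 reduces to 0 = 2, a contradiction. The system is inconsistent.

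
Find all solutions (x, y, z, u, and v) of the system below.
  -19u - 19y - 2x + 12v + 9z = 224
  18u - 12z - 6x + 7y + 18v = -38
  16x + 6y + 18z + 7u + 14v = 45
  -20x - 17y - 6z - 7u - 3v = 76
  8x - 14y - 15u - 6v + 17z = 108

x = -2, y = -2, z = 3, u = -5, v = 5

Row-reduce the augmented matrix:
R1 ← R1 / (-2).
R2 ← R2 + 6·R1.
R3 ← R3 − 16·R1.
R4 ← R4 + 20·R1.
R5 ← R5 − 8·R1.
R2 ← R2 / (64).
R1 ← R1 − 19/2·R2.
R3 ← R3 + 146·R2.
R4 ← R4 − 173·R2.
R5 ← R5 + 90·R2.
R3 ← R3 / (33/32).
R1 ← R1 − 165/128·R3.
R2 ← R2 + 39/64·R3.
R4 ← R4 − 603/64·R3.
R5 ← R5 + 59/32·R3.
R4 ← R4 / (-5679/22).
R1 ← R1 + 137/4·R4.
R2 ← R2 − 365/22·R4.
R3 ← R3 − 835/33·R4.
R5 ← R5 − 2017/33·R4.
R5 ← R5 / (-152174/5679).
R1 ← R1 − 14887/3786·R5.
R2 ← R2 + 9095/1893·R5.
R3 ← R3 + 12362/5679·R5.
R4 ← R4 − 5164/1893·R5.
Reading off the reduced rows gives x = -2, y = -2, z = 3, u = -5, v = 5.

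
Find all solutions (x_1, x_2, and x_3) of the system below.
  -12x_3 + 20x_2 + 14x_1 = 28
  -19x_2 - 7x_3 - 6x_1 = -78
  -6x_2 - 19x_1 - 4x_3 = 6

x_1 = -2, x_2 = 4, x_3 = 2

Row-reduce the augmented matrix:
R1 ← R1 / (14).
R2 ← R2 + 6·R1.
R3 ← R3 + 19·R1.
R2 ← R2 / (-73/7).
R1 ← R1 − 10/7·R2.
R3 ← R3 − 148/7·R2.
R3 ← R3 / (-3278/73).
R1 ← R1 + 184/73·R3.
R2 ← R2 − 85/73·R3.
Reading off the reduced rows gives x_1 = -2, x_2 = 4, x_3 = 2.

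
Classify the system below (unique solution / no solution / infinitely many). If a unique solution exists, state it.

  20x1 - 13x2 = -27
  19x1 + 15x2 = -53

x1 = -2, x2 = -1

Row-reduce the augmented matrix:
R1 ← R1 / (20).
R2 ← R2 − 19·R1.
R2 ← R2 / (547/20).
R1 ← R1 + 13/20·R2.
Reading off the reduced rows gives x1 = -2, x2 = -1.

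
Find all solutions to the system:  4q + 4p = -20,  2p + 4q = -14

Row-reduce the augmented matrix:
R1 ← R1 / (4).
R2 ← R2 − 2·R1.
R2 ← R2 / (2).
R1 ← R1 − 1·R2.
Reading off the reduced rows gives p = -3, q = -2.

p = -3, q = -2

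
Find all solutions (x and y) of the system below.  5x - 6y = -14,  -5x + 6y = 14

infinitely many solutions

Row-reduce:
R1 ← R1 / (5).
R2 ← R2 + 5·R1.
Rank is 1 with 2 unknowns, leaving y free.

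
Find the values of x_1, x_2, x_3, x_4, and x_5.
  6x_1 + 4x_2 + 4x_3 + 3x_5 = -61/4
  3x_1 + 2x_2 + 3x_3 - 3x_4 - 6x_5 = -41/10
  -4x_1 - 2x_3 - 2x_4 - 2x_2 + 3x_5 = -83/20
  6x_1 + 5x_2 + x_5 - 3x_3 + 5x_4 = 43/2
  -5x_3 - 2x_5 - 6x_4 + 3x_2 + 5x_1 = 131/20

x_1 = -1/2, x_2 = 5/4, x_3 = -3, x_4 = 11/5, x_5 = -7/4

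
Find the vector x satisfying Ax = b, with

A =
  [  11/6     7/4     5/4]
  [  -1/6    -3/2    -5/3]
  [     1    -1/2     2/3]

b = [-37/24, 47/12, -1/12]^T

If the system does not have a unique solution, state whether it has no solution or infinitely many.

Row-reduce the augmented matrix:
R1 ← R1 / (11/6).
R2 ← R2 + 1/6·R1.
R3 ← R3 − 1·R1.
R2 ← R2 / (-59/44).
R1 ← R1 − 21/22·R2.
R3 ← R3 + 16/11·R2.
R3 ← R3 / (197/118).
R1 ← R1 + 25/59·R3.
R2 ← R2 − 205/177·R3.
Reading off the reduced rows gives x_1 = 1, x_2 = -1/2, x_3 = -2.

x_1 = 1, x_2 = -1/2, x_3 = -2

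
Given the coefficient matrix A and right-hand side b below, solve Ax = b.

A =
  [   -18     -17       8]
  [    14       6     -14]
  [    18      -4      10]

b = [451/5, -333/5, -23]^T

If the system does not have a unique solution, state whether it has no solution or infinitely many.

Row-reduce the augmented matrix:
R1 ← R1 / (-18).
R2 ← R2 − 14·R1.
R3 ← R3 − 18·R1.
R2 ← R2 / (-65/9).
R1 ← R1 − 17/18·R2.
R3 ← R3 + 21·R2.
R3 ← R3 / (528/13).
R1 ← R1 + 19/13·R3.
R2 ← R2 − 14/13·R3.
Reading off the reduced rows gives x_1 = -5/2, x_2 = -2, x_3 = 7/5.

x_1 = -5/2, x_2 = -2, x_3 = 7/5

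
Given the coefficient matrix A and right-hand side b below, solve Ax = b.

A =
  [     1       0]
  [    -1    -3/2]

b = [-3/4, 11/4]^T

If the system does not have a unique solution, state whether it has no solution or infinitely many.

x_1 = -3/4, x_2 = -4/3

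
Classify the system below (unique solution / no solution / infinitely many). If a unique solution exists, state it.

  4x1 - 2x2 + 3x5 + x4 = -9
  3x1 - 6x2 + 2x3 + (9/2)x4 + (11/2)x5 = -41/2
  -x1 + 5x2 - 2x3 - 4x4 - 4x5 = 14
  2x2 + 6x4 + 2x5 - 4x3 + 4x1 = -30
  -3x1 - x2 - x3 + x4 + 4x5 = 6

Row-reduce:
R1 ← R1 / (4).
R2 ← R2 − 3·R1.
R3 ← R3 + 1·R1.
R4 ← R4 − 4·R1.
R5 ← R5 + 3·R1.
R2 ← R2 / (-9/2).
R1 ← R1 + 1/2·R2.
R3 ← R3 − 9/2·R2.
R4 ← R4 − 4·R2.
R5 ← R5 + 5/2·R2.
Swap R3 and R4.
R3 ← R3 / (-20/9).
R1 ← R1 + 2/9·R3.
R2 ← R2 + 4/9·R3.
R5 ← R5 + 19/9·R3.
Swap R4 and R5.
R4 ← R4 / (-33/4).
R1 ← R1 + 1·R4.
R2 ← R2 + 5/2·R4.
R3 ← R3 + 15/4·R4.
Row 5 reduces to 0 = -2, a contradiction. The system is inconsistent.

no solution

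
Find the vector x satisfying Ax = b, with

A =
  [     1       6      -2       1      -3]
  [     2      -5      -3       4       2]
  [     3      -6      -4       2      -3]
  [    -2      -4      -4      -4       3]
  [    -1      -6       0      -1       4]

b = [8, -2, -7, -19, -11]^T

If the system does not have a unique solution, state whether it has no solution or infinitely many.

x_1 = -2, x_2 = 1, x_3 = 1, x_4 = 3, x_5 = -1

Row-reduce the augmented matrix:
R2 ← R2 − 2·R1.
R3 ← R3 − 3·R1.
R4 ← R4 + 2·R1.
R5 ← R5 + 1·R1.
R2 ← R2 / (-17).
R1 ← R1 − 6·R2.
R3 ← R3 + 24·R2.
R4 ← R4 − 8·R2.
R3 ← R3 / (10/17).
R1 ← R1 + 28/17·R3.
R2 ← R2 + 1/17·R3.
R4 ← R4 + 128/17·R3.
R5 ← R5 + 2·R3.
R4 ← R4 / (-50).
R1 ← R1 + 9·R4.
R2 ← R2 + 1/2·R4.
R3 ← R3 + 13/2·R4.
R5 ← R5 + 13·R4.
R5 ← R5 / (21/50).
R1 ← R1 + 147/50·R5.
R2 ← R2 + 33/100·R5.
R3 ← R3 + 29/100·R5.
R4 ← R4 − 67/50·R5.
Reading off the reduced rows gives x_1 = -2, x_2 = 1, x_3 = 1, x_4 = 3, x_5 = -1.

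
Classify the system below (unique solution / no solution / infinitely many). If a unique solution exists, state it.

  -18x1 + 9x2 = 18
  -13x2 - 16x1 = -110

x1 = 2, x2 = 6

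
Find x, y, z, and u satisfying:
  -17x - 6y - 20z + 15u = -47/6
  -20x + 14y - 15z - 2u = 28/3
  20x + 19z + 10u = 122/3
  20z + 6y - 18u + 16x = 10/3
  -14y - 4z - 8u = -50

Row-reduce the augmented matrix:
R1 ← R1 / (-17).
R2 ← R2 + 20·R1.
R3 ← R3 − 20·R1.
R4 ← R4 − 16·R1.
R2 ← R2 / (358/17).
R1 ← R1 − 6/17·R2.
R3 ← R3 + 120/17·R2.
R4 ← R4 − 6/17·R2.
R5 ← R5 + 14·R2.
R3 ← R3 / (-299/179).
R1 ← R1 − 185/179·R3.
R2 ← R2 − 145/358·R3.
R4 ← R4 − 185/179·R3.
R5 ← R5 − 299/179·R3.
R4 ← R4 / (218/23).
R1 ← R1 − 287/23·R4.
R2 ← R2 − 96/23·R4.
R3 ← R3 + 290/23·R4.
R5 reduces to 0 = 0, so the extra equation is consistent.
Reading off the reduced rows gives x = -3/2, y = 5/3, z = 8/3, u = 2.

x = -3/2, y = 5/3, z = 8/3, u = 2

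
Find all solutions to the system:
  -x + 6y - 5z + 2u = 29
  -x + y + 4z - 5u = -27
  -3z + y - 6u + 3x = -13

infinitely many solutions

Row-reduce:
R1 ← R1 / (-1).
R2 ← R2 + 1·R1.
R3 ← R3 − 3·R1.
R2 ← R2 / (-5).
R1 ← R1 + 6·R2.
R3 ← R3 − 19·R2.
R3 ← R3 / (81/5).
R1 ← R1 + 29/5·R3.
R2 ← R2 + 9/5·R3.
Rank is 3 with 4 unknowns, leaving u free.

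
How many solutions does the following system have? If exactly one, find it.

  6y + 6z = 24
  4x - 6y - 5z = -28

Row-reduce:
Swap R1 and R2.
R1 ← R1 / (4).
R2 ← R2 / (6).
R1 ← R1 + 3/2·R2.
Rank is 2 with 3 unknowns, leaving z free.

infinitely many solutions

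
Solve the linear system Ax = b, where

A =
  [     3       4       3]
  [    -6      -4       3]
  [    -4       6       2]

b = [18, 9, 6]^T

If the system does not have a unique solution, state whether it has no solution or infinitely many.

Row-reduce the augmented matrix:
R1 ← R1 / (3).
R2 ← R2 + 6·R1.
R3 ← R3 + 4·R1.
R2 ← R2 / (4).
R1 ← R1 − 4/3·R2.
R3 ← R3 − 34/3·R2.
R3 ← R3 / (-39/2).
R1 ← R1 + 2·R3.
R2 ← R2 − 9/4·R3.
Reading off the reduced rows gives x_1 = 1, x_2 = 0, x_3 = 5.

x_1 = 1, x_2 = 0, x_3 = 5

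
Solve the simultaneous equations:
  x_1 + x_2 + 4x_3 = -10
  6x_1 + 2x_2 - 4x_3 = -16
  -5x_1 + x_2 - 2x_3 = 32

x_1 = -5, x_2 = 3, x_3 = -2

Row-reduce the augmented matrix:
R2 ← R2 − 6·R1.
R3 ← R3 + 5·R1.
R2 ← R2 / (-4).
R1 ← R1 − 1·R2.
R3 ← R3 − 6·R2.
R3 ← R3 / (-24).
R1 ← R1 + 3·R3.
R2 ← R2 − 7·R3.
Reading off the reduced rows gives x_1 = -5, x_2 = 3, x_3 = -2.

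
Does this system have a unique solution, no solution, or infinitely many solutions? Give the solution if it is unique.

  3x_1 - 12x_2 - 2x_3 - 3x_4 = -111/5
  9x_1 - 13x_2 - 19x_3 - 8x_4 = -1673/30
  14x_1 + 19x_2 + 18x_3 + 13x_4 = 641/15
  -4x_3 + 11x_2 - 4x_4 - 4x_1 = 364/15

x_1 = -2/5, x_2 = 2, x_3 = 5/2, x_4 = -8/3

Row-reduce the augmented matrix:
R1 ← R1 / (3).
R2 ← R2 − 9·R1.
R3 ← R3 − 14·R1.
R4 ← R4 + 4·R1.
R2 ← R2 / (23).
R1 ← R1 + 4·R2.
R3 ← R3 − 75·R2.
R4 ← R4 + 5·R2.
R3 ← R3 / (4811/69).
R1 ← R1 + 202/69·R3.
R2 ← R2 + 13/23·R3.
R4 ← R4 + 655/69·R3.
R4 ← R4 / (-21893/4811).
R1 ← R1 − 821/4811·R4.
R2 ← R2 − 1135/4811·R4.
R3 ← R3 − 1638/4811·R4.
Reading off the reduced rows gives x_1 = -2/5, x_2 = 2, x_3 = 5/2, x_4 = -8/3.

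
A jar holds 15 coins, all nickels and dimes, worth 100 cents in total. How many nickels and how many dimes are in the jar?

nickels: 10, dimes: 5

Let n = nickels, d = dimes.
  n + d = 15
  5n + 10d = 100
Row-reduce the augmented matrix:
R2 ← R2 − 5·R1.
R2 ← R2 / (5).
R1 ← R1 − 1·R2.
Reading off the reduced rows gives n = 10, d = 5.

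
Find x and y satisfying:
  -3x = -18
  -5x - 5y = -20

Row-reduce the augmented matrix:
R1 ← R1 / (-3).
R2 ← R2 + 5·R1.
R2 ← R2 / (-5).
Reading off the reduced rows gives x = 6, y = -2.

x = 6, y = -2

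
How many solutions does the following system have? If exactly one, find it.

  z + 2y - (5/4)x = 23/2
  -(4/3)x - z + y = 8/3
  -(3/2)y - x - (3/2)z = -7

x = -2, y = 3, z = 3

Row-reduce the augmented matrix:
R1 ← R1 / (-5/4).
R2 ← R2 + 4/3·R1.
R3 ← R3 + 1·R1.
R2 ← R2 / (-17/15).
R1 ← R1 + 8/5·R2.
R3 ← R3 + 31/10·R2.
R3 ← R3 / (57/17).
R1 ← R1 − 36/17·R3.
R2 ← R2 − 31/17·R3.
Reading off the reduced rows gives x = -2, y = 3, z = 3.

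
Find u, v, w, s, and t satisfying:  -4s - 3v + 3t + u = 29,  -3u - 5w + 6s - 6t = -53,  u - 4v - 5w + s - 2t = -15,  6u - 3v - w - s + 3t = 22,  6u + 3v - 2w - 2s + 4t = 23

Row-reduce the augmented matrix:
R2 ← R2 + 3·R1.
R3 ← R3 − 1·R1.
R4 ← R4 − 6·R1.
R5 ← R5 − 6·R1.
R2 ← R2 / (-9).
R1 ← R1 + 3·R2.
R3 ← R3 + 1·R2.
R4 ← R4 − 15·R2.
R5 ← R5 − 21·R2.
R3 ← R3 / (-40/9).
R1 ← R1 − 5/3·R3.
R2 ← R2 − 5/9·R3.
R4 ← R4 + 28/3·R3.
R5 ← R5 + 41/3·R3.
R4 ← R4 / (11/10).
R1 ← R1 − 1/8·R4.
R2 ← R2 − 11/8·R4.
R3 ← R3 + 51/40·R4.
R5 ← R5 + 377/40·R4.
R5 ← R5 / (433/22).
R1 ← R1 + 3/22·R5.
R2 ← R2 + 5/2·R5.
R3 ← R3 − 57/22·R5.
R4 ← R4 − 12/11·R5.
Reading off the reduced rows gives u = 0, v = -1, w = 1, s = -2, t = 6.

u = 0, v = -1, w = 1, s = -2, t = 6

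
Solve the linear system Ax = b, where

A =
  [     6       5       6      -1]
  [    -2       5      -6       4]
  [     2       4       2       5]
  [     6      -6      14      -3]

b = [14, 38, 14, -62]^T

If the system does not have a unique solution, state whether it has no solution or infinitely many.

infinitely many solutions

Row-reduce:
R1 ← R1 / (6).
R2 ← R2 + 2·R1.
R3 ← R3 − 2·R1.
R4 ← R4 − 6·R1.
R2 ← R2 / (20/3).
R1 ← R1 − 5/6·R2.
R3 ← R3 − 7/3·R2.
R4 ← R4 + 11·R2.
R3 ← R3 / (7/5).
R1 ← R1 − 3/2·R3.
R2 ← R2 + 3/5·R3.
R4 ← R4 − 7/5·R3.
Rank is 3 with 4 unknowns, leaving x_4 free.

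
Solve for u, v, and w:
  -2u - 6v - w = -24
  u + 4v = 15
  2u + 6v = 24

Row-reduce the augmented matrix:
R1 ← R1 / (-2).
R2 ← R2 − 1·R1.
R3 ← R3 − 2·R1.
R1 ← R1 − 3·R2.
R3 ← R3 / (-1).
R1 ← R1 − 2·R3.
R2 ← R2 + 1/2·R3.
Reading off the reduced rows gives u = 3, v = 3, w = 0.

u = 3, v = 3, w = 0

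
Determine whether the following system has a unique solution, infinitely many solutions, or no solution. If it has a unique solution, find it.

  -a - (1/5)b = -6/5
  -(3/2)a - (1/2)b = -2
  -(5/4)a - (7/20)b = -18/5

no solution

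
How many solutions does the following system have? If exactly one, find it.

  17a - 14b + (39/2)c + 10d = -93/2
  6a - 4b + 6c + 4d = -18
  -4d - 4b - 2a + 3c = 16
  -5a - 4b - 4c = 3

no solution

Row-reduce:
R1 ← R1 / (17).
R2 ← R2 − 6·R1.
R3 ← R3 + 2·R1.
R4 ← R4 + 5·R1.
R2 ← R2 / (16/17).
R1 ← R1 + 14/17·R2.
R3 ← R3 + 96/17·R2.
R4 ← R4 + 138/17·R2.
Swap R3 and R4.
R3 ← R3 / (-47/8).
R1 ← R1 − 3/8·R3.
R2 ← R2 + 15/16·R3.
Row 4 reduces to 0 = 1, a contradiction. The system is inconsistent.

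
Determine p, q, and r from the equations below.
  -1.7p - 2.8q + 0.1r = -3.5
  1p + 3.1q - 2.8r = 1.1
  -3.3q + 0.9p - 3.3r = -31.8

p = -6, q = 5, r = 3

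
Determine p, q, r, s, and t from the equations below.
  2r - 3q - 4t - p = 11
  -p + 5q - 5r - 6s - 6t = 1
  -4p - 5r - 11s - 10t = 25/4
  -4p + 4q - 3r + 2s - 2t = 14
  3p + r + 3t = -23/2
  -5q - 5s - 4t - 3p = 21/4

Row-reduce the augmented matrix:
R1 ← R1 / (-1).
R2 ← R2 + 1·R1.
R3 ← R3 + 4·R1.
R4 ← R4 + 4·R1.
R5 ← R5 − 3·R1.
R6 ← R6 + 3·R1.
R2 ← R2 / (8).
R1 ← R1 − 3·R2.
R3 ← R3 − 12·R2.
R4 ← R4 − 16·R2.
R5 ← R5 + 9·R2.
R6 ← R6 − 4·R2.
R3 ← R3 / (-5/2).
R1 ← R1 − 5/8·R3.
R2 ← R2 + 7/8·R3.
R4 ← R4 − 3·R3.
R5 ← R5 + 7/8·R3.
R6 ← R6 + 5/2·R3.
R4 ← R4 / (58/5).
R1 ← R1 − 7/4·R4.
R2 ← R2 + 1/20·R4.
R3 ← R3 − 4/5·R4.
R5 ← R5 + 121/20·R4.
R5 ← R5 / (18/29).
R1 ← R1 − 77/29·R5.
R2 ← R2 + 95/29·R5.
R3 ← R3 + 162/29·R5.
R4 ← R4 − 72/29·R5.
R6 reduces to 0 = 0, so the extra equation is consistent.
Reading off the reduced rows gives p = -2, q = 0, r = 1/2, s = 7/4, t = -2.

p = -2, q = 0, r = 1/2, s = 7/4, t = -2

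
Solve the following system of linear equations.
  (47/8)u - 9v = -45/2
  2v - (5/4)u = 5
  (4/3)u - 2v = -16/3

Row-reduce:
R1 ← R1 / (47/8).
R2 ← R2 + 5/4·R1.
R3 ← R3 − 4/3·R1.
R2 ← R2 / (4/47).
R1 ← R1 + 72/47·R2.
R3 ← R3 − 2/47·R2.
Row 3 reduces to 0 = -1/3, a contradiction. The system is inconsistent.

no solution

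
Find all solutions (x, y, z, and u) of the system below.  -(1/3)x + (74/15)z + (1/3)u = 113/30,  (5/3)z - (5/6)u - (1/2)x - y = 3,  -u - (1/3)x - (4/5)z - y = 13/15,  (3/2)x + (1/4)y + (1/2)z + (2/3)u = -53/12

Row-reduce:
R1 ← R1 / (-1/3).
R2 ← R2 + 1/2·R1.
R3 ← R3 + 1/3·R1.
R4 ← R4 − 3/2·R1.
R2 ← R2 / (-1).
R3 ← R3 + 1·R2.
R4 ← R4 − 1/4·R2.
Swap R3 and R4.
R3 ← R3 / (319/15).
R1 ← R1 + 74/5·R3.
R2 ← R2 − 86/15·R3.
Row 4 reduces to 0 = -1/4, a contradiction. The system is inconsistent.

no solution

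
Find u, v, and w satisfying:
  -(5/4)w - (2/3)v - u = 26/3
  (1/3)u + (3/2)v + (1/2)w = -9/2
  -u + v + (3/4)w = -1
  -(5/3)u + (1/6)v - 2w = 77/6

u = -3, v = -1, w = -4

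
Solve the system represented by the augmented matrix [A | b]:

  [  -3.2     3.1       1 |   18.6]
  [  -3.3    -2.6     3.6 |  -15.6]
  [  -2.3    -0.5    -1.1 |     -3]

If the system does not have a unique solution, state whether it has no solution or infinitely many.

Row-reduce the augmented matrix:
R1 ← R1 / (-16/5).
R2 ← R2 + 33/10·R1.
R3 ← R3 + 23/10·R1.
R2 ← R2 / (-371/64).
R1 ← R1 + 31/32·R2.
R3 ← R3 + 873/320·R2.
R3 ← R3 / (-56163/18550).
R1 ← R1 + 1376/1855·R3.
R2 ← R2 + 822/1855·R3.
Reading off the reduced rows gives x_1 = 0, x_2 = 6, x_3 = 0.

x_1 = 0, x_2 = 6, x_3 = 0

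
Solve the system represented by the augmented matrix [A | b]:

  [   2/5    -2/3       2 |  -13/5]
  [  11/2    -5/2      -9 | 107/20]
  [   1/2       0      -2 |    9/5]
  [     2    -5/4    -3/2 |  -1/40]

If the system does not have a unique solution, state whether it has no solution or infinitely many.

x_1 = -2, x_2 = -3/2, x_3 = -7/5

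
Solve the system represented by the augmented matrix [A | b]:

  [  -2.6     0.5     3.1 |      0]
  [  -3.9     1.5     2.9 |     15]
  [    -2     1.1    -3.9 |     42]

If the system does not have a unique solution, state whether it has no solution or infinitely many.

Row-reduce the augmented matrix:
R1 ← R1 / (-13/5).
R2 ← R2 + 39/10·R1.
R3 ← R3 + 2·R1.
R2 ← R2 / (3/4).
R1 ← R1 + 5/26·R2.
R3 ← R3 − 93/130·R2.
R3 ← R3 / (-60/13).
R1 ← R1 + 64/39·R3.
R2 ← R2 + 7/3·R3.
Reading off the reduced rows gives x_1 = -6, x_2 = 6, x_3 = -6.

x_1 = -6, x_2 = 6, x_3 = -6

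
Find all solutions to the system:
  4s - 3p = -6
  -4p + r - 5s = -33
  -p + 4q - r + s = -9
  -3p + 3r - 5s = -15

p = 6, q = 0, r = 6, s = 3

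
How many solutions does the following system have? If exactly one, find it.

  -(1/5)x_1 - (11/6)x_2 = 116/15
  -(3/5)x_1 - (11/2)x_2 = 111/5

Row-reduce:
R1 ← R1 / (-1/5).
R2 ← R2 + 3/5·R1.
Row 2 reduces to 0 = -1, a contradiction. The system is inconsistent.

no solution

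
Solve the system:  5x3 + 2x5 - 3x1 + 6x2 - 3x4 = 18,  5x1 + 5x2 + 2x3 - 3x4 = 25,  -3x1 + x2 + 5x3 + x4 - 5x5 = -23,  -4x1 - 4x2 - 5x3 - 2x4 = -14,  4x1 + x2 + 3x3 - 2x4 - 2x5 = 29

x1 = 4, x2 = -5, x3 = 6, x4 = -6, x5 = 6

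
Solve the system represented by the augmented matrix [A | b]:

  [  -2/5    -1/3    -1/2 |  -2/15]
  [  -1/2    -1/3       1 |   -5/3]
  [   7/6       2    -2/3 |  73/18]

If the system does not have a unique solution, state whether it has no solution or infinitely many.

x_1 = 1/3, x_2 = 3/2, x_3 = -1

Row-reduce the augmented matrix:
R1 ← R1 / (-2/5).
R2 ← R2 + 1/2·R1.
R3 ← R3 − 7/6·R1.
R2 ← R2 / (1/12).
R1 ← R1 − 5/6·R2.
R3 ← R3 − 37/36·R2.
R3 ← R3 / (-133/6).
R1 ← R1 + 15·R3.
R2 ← R2 − 39/2·R3.
Reading off the reduced rows gives x_1 = 1/3, x_2 = 3/2, x_3 = -1.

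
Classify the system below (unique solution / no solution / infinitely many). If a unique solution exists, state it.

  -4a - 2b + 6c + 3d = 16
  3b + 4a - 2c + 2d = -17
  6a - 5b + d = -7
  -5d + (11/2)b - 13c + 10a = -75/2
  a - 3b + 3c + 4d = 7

no solution

Row-reduce:
R1 ← R1 / (-4).
R2 ← R2 − 4·R1.
R3 ← R3 − 6·R1.
R4 ← R4 − 10·R1.
R5 ← R5 − 1·R1.
R1 ← R1 − 1/2·R2.
R3 ← R3 + 8·R2.
R4 ← R4 − 1/2·R2.
R5 ← R5 + 7/2·R2.
R3 ← R3 / (41).
R1 ← R1 + 7/2·R3.
R2 ← R2 − 4·R3.
R5 ← R5 − 37/2·R3.
Swap R4 and R5.
R4 ← R4 / (141/82).
R1 ← R1 − 26/41·R4.
R2 ← R2 − 23/41·R4.
R3 ← R3 − 91/82·R4.
Row 5 reduces to 0 = 3, a contradiction. The system is inconsistent.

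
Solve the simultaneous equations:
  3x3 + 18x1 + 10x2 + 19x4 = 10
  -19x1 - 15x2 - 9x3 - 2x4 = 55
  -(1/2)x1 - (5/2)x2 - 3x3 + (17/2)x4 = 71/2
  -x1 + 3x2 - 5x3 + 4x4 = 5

no solution

Row-reduce:
R1 ← R1 / (18).
R2 ← R2 + 19·R1.
R3 ← R3 + 1/2·R1.
R4 ← R4 + 1·R1.
R2 ← R2 / (-40/9).
R1 ← R1 − 5/9·R2.
R3 ← R3 + 20/9·R2.
R4 ← R4 − 32/9·R2.
Swap R3 and R4.
R3 ← R3 / (-19/2).
R1 ← R1 + 9/16·R3.
R2 ← R2 − 21/16·R3.
Row 4 reduces to 0 = 3, a contradiction. The system is inconsistent.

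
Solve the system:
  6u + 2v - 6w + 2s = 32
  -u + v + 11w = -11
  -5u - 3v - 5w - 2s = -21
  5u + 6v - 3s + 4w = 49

Row-reduce:
R1 ← R1 / (6).
R2 ← R2 + 1·R1.
R3 ← R3 + 5·R1.
R4 ← R4 − 5·R1.
R2 ← R2 / (4/3).
R1 ← R1 − 1/3·R2.
R3 ← R3 + 4/3·R2.
R4 ← R4 − 13/3·R2.
Swap R3 and R4.
R3 ← R3 / (-47/2).
R1 ← R1 + 7/2·R3.
R2 ← R2 − 15/2·R3.
Rank is 3 with 4 unknowns, leaving s free.

infinitely many solutions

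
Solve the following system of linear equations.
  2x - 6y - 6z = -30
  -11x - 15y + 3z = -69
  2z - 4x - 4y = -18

Row-reduce:
R1 ← R1 / (2).
R2 ← R2 + 11·R1.
R3 ← R3 + 4·R1.
R2 ← R2 / (-48).
R1 ← R1 + 3·R2.
R3 ← R3 + 16·R2.
Rank is 2 with 3 unknowns, leaving z free.

infinitely many solutions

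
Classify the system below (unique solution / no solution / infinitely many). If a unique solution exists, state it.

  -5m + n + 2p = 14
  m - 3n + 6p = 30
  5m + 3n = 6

Row-reduce the augmented matrix:
R1 ← R1 / (-5).
R2 ← R2 − 1·R1.
R3 ← R3 − 5·R1.
R2 ← R2 / (-14/5).
R1 ← R1 + 1/5·R2.
R3 ← R3 − 4·R2.
R3 ← R3 / (78/7).
R1 ← R1 + 6/7·R3.
R2 ← R2 + 16/7·R3.
Reading off the reduced rows gives m = 0, n = 2, p = 6.

m = 0, n = 2, p = 6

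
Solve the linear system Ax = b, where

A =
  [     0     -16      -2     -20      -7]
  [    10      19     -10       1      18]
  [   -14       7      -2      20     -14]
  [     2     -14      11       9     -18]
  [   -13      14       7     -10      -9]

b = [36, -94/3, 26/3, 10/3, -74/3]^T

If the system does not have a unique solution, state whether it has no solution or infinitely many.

x_1 = -4/3, x_2 = -2, x_3 = -2, x_4 = 0, x_5 = 0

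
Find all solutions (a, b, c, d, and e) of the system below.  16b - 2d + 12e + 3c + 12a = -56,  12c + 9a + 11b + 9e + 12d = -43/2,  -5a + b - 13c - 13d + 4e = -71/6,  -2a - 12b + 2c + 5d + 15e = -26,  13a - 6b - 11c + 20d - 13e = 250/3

Row-reduce the augmented matrix:
R1 ← R1 / (12).
R2 ← R2 − 9·R1.
R3 ← R3 + 5·R1.
R4 ← R4 + 2·R1.
R5 ← R5 − 13·R1.
R2 ← R2 / (-1).
R1 ← R1 − 4/3·R2.
R3 ← R3 − 23/3·R2.
R4 ← R4 + 28/3·R2.
R5 ← R5 + 70/3·R2.
R3 ← R3 / (63).
R1 ← R1 − 53/4·R3.
R2 ← R2 + 39/4·R3.
R4 ← R4 + 177/2·R3.
R5 ← R5 + 967/4·R3.
R4 ← R4 / (583/126).
R1 ← R1 + 775/756·R4.
R2 ← R2 − 95/252·R4.
R3 ← R3 − 269/189·R4.
R5 ← R5 − 38741/756·R4.
R5 ← R5 / (-559268/1749).
R1 ← R1 − 9925/1749·R5.
R2 ← R2 + 596/583·R5.
R3 ← R3 + 15698/1749·R5.
R4 ← R4 − 3735/583·R5.
Reading off the reduced rows gives a = -2, b = 1/2, c = -2, d = 3, e = -7/3.

a = -2, b = 1/2, c = -2, d = 3, e = -7/3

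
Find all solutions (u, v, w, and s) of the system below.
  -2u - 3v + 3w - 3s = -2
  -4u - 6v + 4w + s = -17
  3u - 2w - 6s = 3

infinitely many solutions

Row-reduce:
R1 ← R1 / (-2).
R2 ← R2 + 4·R1.
R3 ← R3 − 3·R1.
Swap R2 and R3.
R2 ← R2 / (-9/2).
R1 ← R1 − 3/2·R2.
R3 ← R3 / (-2).
R1 ← R1 + 2/3·R3.
R2 ← R2 + 5/9·R3.
Rank is 3 with 4 unknowns, leaving s free.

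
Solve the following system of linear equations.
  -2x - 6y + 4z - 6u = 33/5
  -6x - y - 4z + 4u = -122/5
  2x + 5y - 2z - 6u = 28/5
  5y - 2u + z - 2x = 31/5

Row-reduce the augmented matrix:
R1 ← R1 / (-2).
R2 ← R2 + 6·R1.
R3 ← R3 − 2·R1.
R4 ← R4 + 2·R1.
R2 ← R2 / (17).
R1 ← R1 − 3·R2.
R3 ← R3 + 1·R2.
R4 ← R4 − 11·R2.
R3 ← R3 / (18/17).
R1 ← R1 − 14/17·R3.
R2 ← R2 + 16/17·R3.
R4 ← R4 − 125/17·R3.
R4 ← R4 / (577/9).
R1 ← R1 − 67/9·R4.
R2 ← R2 + 74/9·R4.
R3 ← R3 + 91/9·R4.
Reading off the reduced rows gives x = 3/2, y = 1, z = 3, u = -3/5.

x = 3/2, y = 1, z = 3, u = -3/5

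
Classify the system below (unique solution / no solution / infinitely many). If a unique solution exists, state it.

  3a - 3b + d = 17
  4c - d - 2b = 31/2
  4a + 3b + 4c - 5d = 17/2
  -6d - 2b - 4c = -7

a = 5/2, b = -3, c = 5/2, d = 1/2

Row-reduce the augmented matrix:
R1 ← R1 / (3).
R3 ← R3 − 4·R1.
R2 ← R2 / (-2).
R1 ← R1 + 1·R2.
R3 ← R3 − 7·R2.
R4 ← R4 + 2·R2.
R3 ← R3 / (18).
R1 ← R1 + 2·R3.
R2 ← R2 + 2·R3.
R4 ← R4 + 8·R3.
R4 ← R4 / (-253/27).
R1 ← R1 + 7/27·R4.
R2 ← R2 + 16/27·R4.
R3 ← R3 + 59/108·R4.
Reading off the reduced rows gives a = 5/2, b = -3, c = 5/2, d = 1/2.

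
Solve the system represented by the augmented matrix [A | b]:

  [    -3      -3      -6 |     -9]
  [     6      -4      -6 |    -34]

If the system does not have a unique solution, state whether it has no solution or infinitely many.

infinitely many solutions

Row-reduce:
R1 ← R1 / (-3).
R2 ← R2 − 6·R1.
R2 ← R2 / (-10).
R1 ← R1 − 1·R2.
Rank is 2 with 3 unknowns, leaving x_3 free.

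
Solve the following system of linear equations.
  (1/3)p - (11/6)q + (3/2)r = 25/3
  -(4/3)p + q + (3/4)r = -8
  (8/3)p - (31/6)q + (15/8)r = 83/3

no solution

Row-reduce:
R1 ← R1 / (1/3).
R2 ← R2 + 4/3·R1.
R3 ← R3 − 8/3·R1.
R2 ← R2 / (-19/3).
R1 ← R1 + 11/2·R2.
R3 ← R3 − 19/2·R2.
Row 3 reduces to 0 = -1, a contradiction. The system is inconsistent.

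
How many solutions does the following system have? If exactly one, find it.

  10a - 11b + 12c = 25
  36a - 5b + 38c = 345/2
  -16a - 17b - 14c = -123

no solution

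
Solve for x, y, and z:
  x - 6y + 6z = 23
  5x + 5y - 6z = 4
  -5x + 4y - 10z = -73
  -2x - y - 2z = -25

x = 5, y = 3, z = 6

Row-reduce the augmented matrix:
R2 ← R2 − 5·R1.
R3 ← R3 + 5·R1.
R4 ← R4 + 2·R1.
R2 ← R2 / (35).
R1 ← R1 + 6·R2.
R3 ← R3 + 26·R2.
R4 ← R4 + 13·R2.
R3 ← R3 / (-236/35).
R1 ← R1 + 6/35·R3.
R2 ← R2 + 36/35·R3.
R4 ← R4 + 118/35·R3.
R4 reduces to 0 = 0, so the extra equation is consistent.
Reading off the reduced rows gives x = 5, y = 3, z = 6.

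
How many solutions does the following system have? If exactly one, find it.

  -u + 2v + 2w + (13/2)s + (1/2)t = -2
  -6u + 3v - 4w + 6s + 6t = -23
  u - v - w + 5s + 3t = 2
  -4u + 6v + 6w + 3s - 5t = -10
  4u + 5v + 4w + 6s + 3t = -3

no solution

Row-reduce:
R1 ← R1 / (-1).
R2 ← R2 + 6·R1.
R3 ← R3 − 1·R1.
R4 ← R4 + 4·R1.
R5 ← R5 − 4·R1.
R2 ← R2 / (-9).
R1 ← R1 + 2·R2.
R3 ← R3 − 1·R2.
R4 ← R4 + 2·R2.
R5 ← R5 − 13·R2.
R3 ← R3 / (-7/9).
R1 ← R1 − 14/9·R3.
R2 ← R2 − 16/9·R3.
R4 ← R4 − 14/9·R3.
R5 ← R5 + 100/9·R3.
Swap R4 and R5.
R4 ← R4 / (-893/7).
R1 ← R1 − 33/2·R4.
R2 ← R2 − 151/7·R4.
R3 ← R3 + 141/14·R4.
Row 5 reduces to 0 = -2, a contradiction. The system is inconsistent.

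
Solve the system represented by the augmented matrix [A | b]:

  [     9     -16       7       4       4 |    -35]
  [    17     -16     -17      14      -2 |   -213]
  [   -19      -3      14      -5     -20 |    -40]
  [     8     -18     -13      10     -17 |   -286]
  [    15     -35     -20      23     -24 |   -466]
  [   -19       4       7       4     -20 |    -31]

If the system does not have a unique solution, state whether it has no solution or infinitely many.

x_1 = -1, x_2 = 6, x_3 = 6, x_4 = 1, x_5 = 6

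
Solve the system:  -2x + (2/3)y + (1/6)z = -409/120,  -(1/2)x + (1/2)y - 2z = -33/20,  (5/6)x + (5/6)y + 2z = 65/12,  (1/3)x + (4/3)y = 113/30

x = 5/2, y = 11/5, z = 3/4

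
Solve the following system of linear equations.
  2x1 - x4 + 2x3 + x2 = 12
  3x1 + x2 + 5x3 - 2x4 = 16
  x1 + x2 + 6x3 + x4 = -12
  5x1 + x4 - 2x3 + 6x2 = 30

Row-reduce the augmented matrix:
R1 ← R1 / (2).
R2 ← R2 − 3·R1.
R3 ← R3 − 1·R1.
R4 ← R4 − 5·R1.
R2 ← R2 / (-1/2).
R1 ← R1 − 1/2·R2.
R3 ← R3 − 1/2·R2.
R4 ← R4 − 7/2·R2.
R3 ← R3 / (7).
R1 ← R1 − 3·R3.
R2 ← R2 + 4·R3.
R4 ← R4 − 7·R3.
R4 ← R4 / (-1).
R1 ← R1 + 10/7·R4.
R2 ← R2 − 11/7·R4.
R3 ← R3 − 1/7·R4.
Reading off the reduced rows gives x1 = 4, x2 = 2, x3 = -2, x4 = -6.

x1 = 4, x2 = 2, x3 = -2, x4 = -6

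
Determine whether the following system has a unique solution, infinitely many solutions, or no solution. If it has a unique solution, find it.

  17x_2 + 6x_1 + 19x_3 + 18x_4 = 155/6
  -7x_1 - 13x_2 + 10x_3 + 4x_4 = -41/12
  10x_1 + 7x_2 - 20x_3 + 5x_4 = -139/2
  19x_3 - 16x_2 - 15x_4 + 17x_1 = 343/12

Row-reduce the augmented matrix:
R1 ← R1 / (6).
R2 ← R2 + 7·R1.
R3 ← R3 − 10·R1.
R4 ← R4 − 17·R1.
R2 ← R2 / (41/6).
R1 ← R1 − 17/6·R2.
R3 ← R3 + 64/3·R2.
R4 ← R4 + 385/6·R2.
R3 ← R3 / (1999/41).
R1 ← R1 + 417/41·R3.
R2 ← R2 − 193/41·R3.
R4 ← R4 − 10956/41·R3.
R4 ← R4 / (-243859/1999).
R1 ← R1 − 7397/1999·R4.
R2 ← R2 + 2925/1999·R4.
R3 ← R3 − 2175/1999·R4.
Reading off the reduced rows gives x_1 = -7/4, x_2 = 7/3, x_3 = 8/3, x_4 = -3.

x_1 = -7/4, x_2 = 7/3, x_3 = 8/3, x_4 = -3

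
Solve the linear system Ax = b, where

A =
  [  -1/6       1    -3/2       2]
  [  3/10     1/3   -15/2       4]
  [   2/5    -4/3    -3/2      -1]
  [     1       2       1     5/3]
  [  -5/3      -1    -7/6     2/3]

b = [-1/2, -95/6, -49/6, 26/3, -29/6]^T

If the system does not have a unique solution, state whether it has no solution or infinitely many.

no solution

Row-reduce:
R1 ← R1 / (-1/6).
R2 ← R2 − 3/10·R1.
R3 ← R3 − 2/5·R1.
R4 ← R4 − 1·R1.
R5 ← R5 + 5/3·R1.
R2 ← R2 / (32/15).
R1 ← R1 + 6·R2.
R3 ← R3 − 16/15·R2.
R4 ← R4 − 8·R2.
R5 ← R5 + 11·R2.
Swap R3 and R4.
R3 ← R3 / (121/4).
R1 ← R1 + 315/16·R3.
R2 ← R2 + 153/32·R3.
R5 ← R5 + 3721/96·R3.
Swap R4 and R5.
R4 ← R4 / (7385/8712).
R1 ← R1 + 135/484·R4.
R2 ← R2 − 1179/968·R4.
R3 ← R3 + 178/363·R4.
Row 5 reduces to 0 = -1, a contradiction. The system is inconsistent.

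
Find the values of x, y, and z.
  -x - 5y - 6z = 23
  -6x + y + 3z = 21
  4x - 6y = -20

x = -5, y = 0, z = -3

Row-reduce the augmented matrix:
R1 ← R1 / (-1).
R2 ← R2 + 6·R1.
R3 ← R3 − 4·R1.
R2 ← R2 / (31).
R1 ← R1 − 5·R2.
R3 ← R3 + 26·R2.
R3 ← R3 / (270/31).
R1 ← R1 + 9/31·R3.
R2 ← R2 − 39/31·R3.
Reading off the reduced rows gives x = -5, y = 0, z = -3.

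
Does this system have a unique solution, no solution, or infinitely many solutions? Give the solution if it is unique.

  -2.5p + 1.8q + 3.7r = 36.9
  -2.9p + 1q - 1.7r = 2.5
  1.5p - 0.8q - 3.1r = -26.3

Row-reduce the augmented matrix:
R1 ← R1 / (-5/2).
R2 ← R2 + 29/10·R1.
R3 ← R3 − 3/2·R1.
R2 ← R2 / (-136/125).
R1 ← R1 + 18/25·R2.
R3 ← R3 − 7/25·R2.
R3 ← R3 / (-1647/680).
R1 ← R1 − 169/68·R3.
R2 ← R2 − 749/136·R3.
Reading off the reduced rows gives p = -3, q = 4, r = 6.

p = -3, q = 4, r = 6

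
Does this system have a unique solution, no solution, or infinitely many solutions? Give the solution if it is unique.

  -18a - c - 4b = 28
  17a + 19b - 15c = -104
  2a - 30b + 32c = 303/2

no solution

Row-reduce:
R1 ← R1 / (-18).
R2 ← R2 − 17·R1.
R3 ← R3 − 2·R1.
R2 ← R2 / (137/9).
R1 ← R1 − 2/9·R2.
R3 ← R3 + 274/9·R2.
Row 3 reduces to 0 = -1/2, a contradiction. The system is inconsistent.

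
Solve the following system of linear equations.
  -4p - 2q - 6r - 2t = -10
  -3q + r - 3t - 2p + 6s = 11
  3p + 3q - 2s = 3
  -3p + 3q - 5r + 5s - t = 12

infinitely many solutions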